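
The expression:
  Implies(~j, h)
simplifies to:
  h | j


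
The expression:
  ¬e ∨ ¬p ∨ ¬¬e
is always true.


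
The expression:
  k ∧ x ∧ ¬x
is never true.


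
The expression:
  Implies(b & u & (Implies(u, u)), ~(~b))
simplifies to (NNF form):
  True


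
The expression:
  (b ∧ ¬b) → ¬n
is always true.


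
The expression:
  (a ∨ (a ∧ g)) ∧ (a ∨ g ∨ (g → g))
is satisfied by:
  {a: True}


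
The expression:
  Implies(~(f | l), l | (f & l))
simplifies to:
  f | l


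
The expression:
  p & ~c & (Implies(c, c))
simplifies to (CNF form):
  p & ~c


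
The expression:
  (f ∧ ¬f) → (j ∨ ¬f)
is always true.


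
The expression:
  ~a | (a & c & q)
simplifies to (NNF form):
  ~a | (c & q)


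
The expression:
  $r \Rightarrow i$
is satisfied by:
  {i: True, r: False}
  {r: False, i: False}
  {r: True, i: True}


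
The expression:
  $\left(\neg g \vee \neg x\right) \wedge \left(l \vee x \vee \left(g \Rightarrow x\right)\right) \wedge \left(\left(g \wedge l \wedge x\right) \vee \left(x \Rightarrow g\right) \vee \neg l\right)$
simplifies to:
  $\left(l \wedge \neg x\right) \vee \left(\neg g \wedge \neg l\right)$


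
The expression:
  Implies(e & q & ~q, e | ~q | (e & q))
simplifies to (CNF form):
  True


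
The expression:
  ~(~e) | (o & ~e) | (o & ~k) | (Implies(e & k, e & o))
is always true.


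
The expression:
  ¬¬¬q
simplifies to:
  ¬q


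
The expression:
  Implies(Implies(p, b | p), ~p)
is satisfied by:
  {p: False}


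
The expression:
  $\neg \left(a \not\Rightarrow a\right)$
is always true.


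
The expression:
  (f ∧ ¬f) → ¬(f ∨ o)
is always true.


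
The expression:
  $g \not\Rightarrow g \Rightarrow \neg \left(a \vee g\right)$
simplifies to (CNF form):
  $\text{True}$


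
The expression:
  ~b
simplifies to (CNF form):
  ~b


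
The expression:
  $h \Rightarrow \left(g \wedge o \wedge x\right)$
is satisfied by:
  {o: True, x: True, g: True, h: False}
  {o: True, x: True, g: False, h: False}
  {o: True, g: True, x: False, h: False}
  {o: True, g: False, x: False, h: False}
  {x: True, g: True, o: False, h: False}
  {x: True, o: False, g: False, h: False}
  {x: False, g: True, o: False, h: False}
  {x: False, o: False, g: False, h: False}
  {o: True, h: True, x: True, g: True}


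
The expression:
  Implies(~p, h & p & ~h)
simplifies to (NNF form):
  p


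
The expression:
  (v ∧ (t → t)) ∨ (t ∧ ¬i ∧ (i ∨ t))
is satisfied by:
  {t: True, v: True, i: False}
  {v: True, i: False, t: False}
  {t: True, v: True, i: True}
  {v: True, i: True, t: False}
  {t: True, i: False, v: False}


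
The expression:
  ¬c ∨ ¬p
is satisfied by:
  {p: False, c: False}
  {c: True, p: False}
  {p: True, c: False}


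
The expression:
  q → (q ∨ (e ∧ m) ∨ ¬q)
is always true.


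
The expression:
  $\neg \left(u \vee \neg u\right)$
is never true.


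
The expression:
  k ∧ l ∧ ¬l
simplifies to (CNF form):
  False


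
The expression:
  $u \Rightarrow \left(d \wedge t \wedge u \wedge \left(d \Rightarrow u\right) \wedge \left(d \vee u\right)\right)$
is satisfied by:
  {t: True, d: True, u: False}
  {t: True, d: False, u: False}
  {d: True, t: False, u: False}
  {t: False, d: False, u: False}
  {t: True, u: True, d: True}


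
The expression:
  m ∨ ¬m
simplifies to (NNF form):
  True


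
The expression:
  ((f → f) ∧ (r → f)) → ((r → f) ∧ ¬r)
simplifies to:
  ¬f ∨ ¬r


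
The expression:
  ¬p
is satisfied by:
  {p: False}


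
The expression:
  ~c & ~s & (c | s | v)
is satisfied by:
  {v: True, c: False, s: False}


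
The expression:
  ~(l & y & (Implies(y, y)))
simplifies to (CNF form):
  ~l | ~y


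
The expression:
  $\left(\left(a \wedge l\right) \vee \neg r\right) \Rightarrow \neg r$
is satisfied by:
  {l: False, a: False, r: False}
  {r: True, l: False, a: False}
  {a: True, l: False, r: False}
  {r: True, a: True, l: False}
  {l: True, r: False, a: False}
  {r: True, l: True, a: False}
  {a: True, l: True, r: False}


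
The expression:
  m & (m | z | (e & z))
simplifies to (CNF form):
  m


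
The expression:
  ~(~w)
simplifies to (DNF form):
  w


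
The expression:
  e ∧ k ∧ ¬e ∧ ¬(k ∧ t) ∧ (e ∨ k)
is never true.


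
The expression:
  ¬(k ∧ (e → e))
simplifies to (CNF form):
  ¬k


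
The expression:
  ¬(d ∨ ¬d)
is never true.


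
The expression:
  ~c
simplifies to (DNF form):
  ~c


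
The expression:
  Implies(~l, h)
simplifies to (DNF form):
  h | l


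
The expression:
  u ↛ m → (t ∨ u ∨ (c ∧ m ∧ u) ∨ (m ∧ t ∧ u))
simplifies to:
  True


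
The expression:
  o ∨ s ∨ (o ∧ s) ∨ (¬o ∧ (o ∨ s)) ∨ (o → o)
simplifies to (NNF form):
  True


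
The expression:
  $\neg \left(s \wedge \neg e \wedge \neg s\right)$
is always true.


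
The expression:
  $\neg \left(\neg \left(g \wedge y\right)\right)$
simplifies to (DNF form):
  $g \wedge y$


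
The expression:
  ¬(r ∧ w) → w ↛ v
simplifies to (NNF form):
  w ∧ (r ∨ ¬v)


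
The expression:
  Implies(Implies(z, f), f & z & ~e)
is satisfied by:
  {z: True, e: False, f: False}
  {z: True, f: True, e: False}
  {z: True, e: True, f: False}


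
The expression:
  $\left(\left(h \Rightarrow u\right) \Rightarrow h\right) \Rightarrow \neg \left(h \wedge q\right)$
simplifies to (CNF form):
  $\neg h \vee \neg q$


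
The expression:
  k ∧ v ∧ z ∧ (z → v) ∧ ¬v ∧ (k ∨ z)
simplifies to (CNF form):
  False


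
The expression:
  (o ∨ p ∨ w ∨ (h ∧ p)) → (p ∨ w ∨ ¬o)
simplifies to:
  p ∨ w ∨ ¬o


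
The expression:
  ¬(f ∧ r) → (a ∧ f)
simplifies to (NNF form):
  f ∧ (a ∨ r)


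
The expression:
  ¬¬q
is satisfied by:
  {q: True}


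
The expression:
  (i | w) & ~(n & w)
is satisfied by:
  {i: True, n: False, w: False}
  {w: True, n: False, i: True}
  {w: True, n: False, i: False}
  {i: True, n: True, w: False}


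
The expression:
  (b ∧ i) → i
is always true.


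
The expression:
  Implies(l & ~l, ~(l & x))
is always true.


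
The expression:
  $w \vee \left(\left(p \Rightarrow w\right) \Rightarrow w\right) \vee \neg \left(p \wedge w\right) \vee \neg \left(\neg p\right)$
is always true.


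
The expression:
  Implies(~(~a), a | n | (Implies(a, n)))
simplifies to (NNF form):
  True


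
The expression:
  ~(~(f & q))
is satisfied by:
  {f: True, q: True}


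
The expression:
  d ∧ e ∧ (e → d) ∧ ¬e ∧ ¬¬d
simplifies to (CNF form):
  False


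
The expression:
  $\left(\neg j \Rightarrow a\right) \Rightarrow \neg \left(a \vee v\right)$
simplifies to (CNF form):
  $\neg a \wedge \left(\neg j \vee \neg v\right)$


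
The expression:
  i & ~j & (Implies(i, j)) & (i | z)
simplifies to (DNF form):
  False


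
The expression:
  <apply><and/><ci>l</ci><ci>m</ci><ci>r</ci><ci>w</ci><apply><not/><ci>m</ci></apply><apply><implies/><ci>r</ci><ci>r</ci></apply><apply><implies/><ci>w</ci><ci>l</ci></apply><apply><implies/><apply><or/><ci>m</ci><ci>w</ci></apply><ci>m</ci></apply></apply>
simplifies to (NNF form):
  <false/>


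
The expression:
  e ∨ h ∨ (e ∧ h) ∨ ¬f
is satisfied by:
  {e: True, h: True, f: False}
  {e: True, h: False, f: False}
  {h: True, e: False, f: False}
  {e: False, h: False, f: False}
  {f: True, e: True, h: True}
  {f: True, e: True, h: False}
  {f: True, h: True, e: False}


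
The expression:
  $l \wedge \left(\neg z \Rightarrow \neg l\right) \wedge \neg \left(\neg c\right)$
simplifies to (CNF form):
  $c \wedge l \wedge z$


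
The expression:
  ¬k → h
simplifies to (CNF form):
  h ∨ k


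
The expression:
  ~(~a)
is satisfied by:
  {a: True}


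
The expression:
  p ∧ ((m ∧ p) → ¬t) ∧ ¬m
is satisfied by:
  {p: True, m: False}


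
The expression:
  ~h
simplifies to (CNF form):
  ~h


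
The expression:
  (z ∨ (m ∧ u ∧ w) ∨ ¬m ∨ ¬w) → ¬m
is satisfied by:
  {w: True, u: False, z: False, m: False}
  {w: False, u: False, z: False, m: False}
  {w: True, z: True, u: False, m: False}
  {z: True, w: False, u: False, m: False}
  {w: True, u: True, z: False, m: False}
  {u: True, w: False, z: False, m: False}
  {w: True, z: True, u: True, m: False}
  {z: True, u: True, w: False, m: False}
  {m: True, w: True, u: False, z: False}


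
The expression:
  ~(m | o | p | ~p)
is never true.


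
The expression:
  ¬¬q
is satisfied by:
  {q: True}


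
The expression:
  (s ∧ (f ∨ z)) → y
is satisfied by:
  {y: True, f: False, s: False, z: False}
  {y: True, z: True, f: False, s: False}
  {y: True, f: True, s: False, z: False}
  {y: True, z: True, f: True, s: False}
  {z: False, f: False, s: False, y: False}
  {z: True, f: False, s: False, y: False}
  {f: True, z: False, s: False, y: False}
  {z: True, f: True, s: False, y: False}
  {s: True, y: True, z: False, f: False}
  {z: True, s: True, y: True, f: False}
  {s: True, y: True, f: True, z: False}
  {z: True, s: True, y: True, f: True}
  {s: True, y: False, f: False, z: False}


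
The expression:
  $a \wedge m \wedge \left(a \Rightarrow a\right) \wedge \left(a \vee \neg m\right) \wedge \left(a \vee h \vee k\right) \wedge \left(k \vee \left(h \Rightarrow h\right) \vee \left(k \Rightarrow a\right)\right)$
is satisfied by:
  {a: True, m: True}


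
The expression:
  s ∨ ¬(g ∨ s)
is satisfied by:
  {s: True, g: False}
  {g: False, s: False}
  {g: True, s: True}


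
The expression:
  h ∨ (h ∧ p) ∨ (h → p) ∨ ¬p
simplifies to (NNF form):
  True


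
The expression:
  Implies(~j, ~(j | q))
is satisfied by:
  {j: True, q: False}
  {q: False, j: False}
  {q: True, j: True}


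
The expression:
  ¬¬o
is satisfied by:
  {o: True}


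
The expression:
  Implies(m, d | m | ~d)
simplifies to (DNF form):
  True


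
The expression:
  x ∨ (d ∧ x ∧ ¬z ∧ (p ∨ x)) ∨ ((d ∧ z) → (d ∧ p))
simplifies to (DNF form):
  p ∨ x ∨ ¬d ∨ ¬z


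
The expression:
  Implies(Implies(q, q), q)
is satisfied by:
  {q: True}


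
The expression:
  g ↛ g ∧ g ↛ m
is never true.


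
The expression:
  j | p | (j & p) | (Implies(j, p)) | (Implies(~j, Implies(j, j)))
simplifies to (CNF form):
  True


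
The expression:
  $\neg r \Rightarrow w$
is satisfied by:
  {r: True, w: True}
  {r: True, w: False}
  {w: True, r: False}


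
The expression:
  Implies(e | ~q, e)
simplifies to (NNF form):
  e | q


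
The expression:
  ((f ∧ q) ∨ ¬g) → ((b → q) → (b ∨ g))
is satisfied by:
  {b: True, g: True}
  {b: True, g: False}
  {g: True, b: False}


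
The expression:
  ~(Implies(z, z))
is never true.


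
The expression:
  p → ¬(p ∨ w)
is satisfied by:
  {p: False}


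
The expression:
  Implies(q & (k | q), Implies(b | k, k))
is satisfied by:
  {k: True, q: False, b: False}
  {q: False, b: False, k: False}
  {b: True, k: True, q: False}
  {b: True, q: False, k: False}
  {k: True, q: True, b: False}
  {q: True, k: False, b: False}
  {b: True, q: True, k: True}


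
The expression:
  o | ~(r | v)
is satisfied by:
  {o: True, v: False, r: False}
  {r: True, o: True, v: False}
  {o: True, v: True, r: False}
  {r: True, o: True, v: True}
  {r: False, v: False, o: False}


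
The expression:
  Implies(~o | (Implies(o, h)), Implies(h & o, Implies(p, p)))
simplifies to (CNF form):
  True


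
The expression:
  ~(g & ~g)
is always true.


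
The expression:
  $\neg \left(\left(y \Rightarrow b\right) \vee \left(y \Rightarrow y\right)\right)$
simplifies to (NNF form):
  $\text{False}$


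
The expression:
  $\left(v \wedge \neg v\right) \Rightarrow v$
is always true.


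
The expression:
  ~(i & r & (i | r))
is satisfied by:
  {i: False, r: False}
  {r: True, i: False}
  {i: True, r: False}


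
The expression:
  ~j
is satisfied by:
  {j: False}


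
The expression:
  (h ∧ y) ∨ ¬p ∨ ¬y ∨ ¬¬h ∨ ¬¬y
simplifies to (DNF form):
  True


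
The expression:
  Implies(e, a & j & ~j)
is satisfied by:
  {e: False}


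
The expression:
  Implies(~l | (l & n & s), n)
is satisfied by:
  {n: True, l: True}
  {n: True, l: False}
  {l: True, n: False}


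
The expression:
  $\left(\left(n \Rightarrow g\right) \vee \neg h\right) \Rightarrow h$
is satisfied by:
  {h: True}


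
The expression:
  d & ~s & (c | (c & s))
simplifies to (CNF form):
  c & d & ~s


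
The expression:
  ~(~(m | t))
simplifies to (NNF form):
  m | t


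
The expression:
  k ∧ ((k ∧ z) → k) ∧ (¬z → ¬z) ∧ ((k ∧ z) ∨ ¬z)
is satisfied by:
  {k: True}


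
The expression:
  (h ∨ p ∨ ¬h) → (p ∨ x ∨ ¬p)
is always true.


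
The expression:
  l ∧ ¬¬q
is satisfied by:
  {q: True, l: True}


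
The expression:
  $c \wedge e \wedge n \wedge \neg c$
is never true.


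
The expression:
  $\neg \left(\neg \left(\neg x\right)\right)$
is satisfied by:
  {x: False}


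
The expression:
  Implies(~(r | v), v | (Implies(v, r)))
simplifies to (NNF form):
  True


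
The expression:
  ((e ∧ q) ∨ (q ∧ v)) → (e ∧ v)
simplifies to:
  (e ∧ v) ∨ (¬e ∧ ¬v) ∨ ¬q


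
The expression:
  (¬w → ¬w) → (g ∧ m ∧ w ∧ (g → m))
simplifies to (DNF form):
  g ∧ m ∧ w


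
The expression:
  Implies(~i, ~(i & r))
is always true.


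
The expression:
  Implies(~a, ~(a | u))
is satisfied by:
  {a: True, u: False}
  {u: False, a: False}
  {u: True, a: True}


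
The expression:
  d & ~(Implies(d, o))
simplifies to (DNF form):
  d & ~o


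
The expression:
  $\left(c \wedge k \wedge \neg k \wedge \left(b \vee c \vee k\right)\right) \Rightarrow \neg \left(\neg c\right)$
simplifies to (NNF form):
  $\text{True}$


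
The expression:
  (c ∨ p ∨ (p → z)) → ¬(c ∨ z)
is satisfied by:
  {z: False, c: False}


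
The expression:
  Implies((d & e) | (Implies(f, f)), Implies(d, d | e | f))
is always true.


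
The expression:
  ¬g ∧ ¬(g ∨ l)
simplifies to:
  ¬g ∧ ¬l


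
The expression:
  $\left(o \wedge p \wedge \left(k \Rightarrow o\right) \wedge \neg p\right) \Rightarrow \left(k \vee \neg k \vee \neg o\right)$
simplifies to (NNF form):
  $\text{True}$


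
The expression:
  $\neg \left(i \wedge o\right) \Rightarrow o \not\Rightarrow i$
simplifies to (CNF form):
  $o$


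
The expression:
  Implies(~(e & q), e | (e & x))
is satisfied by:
  {e: True}


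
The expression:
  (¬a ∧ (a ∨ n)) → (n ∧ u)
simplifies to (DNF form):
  a ∨ u ∨ ¬n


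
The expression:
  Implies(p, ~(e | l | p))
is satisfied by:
  {p: False}


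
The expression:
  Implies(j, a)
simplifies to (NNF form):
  a | ~j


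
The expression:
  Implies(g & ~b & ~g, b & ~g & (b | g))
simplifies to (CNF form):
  True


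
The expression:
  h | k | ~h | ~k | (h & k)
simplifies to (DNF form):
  True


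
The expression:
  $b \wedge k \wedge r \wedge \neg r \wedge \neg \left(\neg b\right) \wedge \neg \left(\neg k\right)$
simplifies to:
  $\text{False}$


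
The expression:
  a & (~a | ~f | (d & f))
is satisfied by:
  {a: True, d: True, f: False}
  {a: True, d: False, f: False}
  {a: True, f: True, d: True}


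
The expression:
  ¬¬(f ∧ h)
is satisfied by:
  {h: True, f: True}


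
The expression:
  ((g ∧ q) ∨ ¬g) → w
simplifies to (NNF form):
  w ∨ (g ∧ ¬q)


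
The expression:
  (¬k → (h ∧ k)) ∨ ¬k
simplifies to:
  True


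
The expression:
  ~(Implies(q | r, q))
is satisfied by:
  {r: True, q: False}


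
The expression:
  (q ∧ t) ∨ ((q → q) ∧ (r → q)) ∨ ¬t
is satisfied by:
  {q: True, t: False, r: False}
  {t: False, r: False, q: False}
  {r: True, q: True, t: False}
  {r: True, t: False, q: False}
  {q: True, t: True, r: False}
  {t: True, q: False, r: False}
  {r: True, t: True, q: True}


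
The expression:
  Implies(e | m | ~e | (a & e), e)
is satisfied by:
  {e: True}


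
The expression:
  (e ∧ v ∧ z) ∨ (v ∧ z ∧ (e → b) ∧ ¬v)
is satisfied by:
  {z: True, e: True, v: True}


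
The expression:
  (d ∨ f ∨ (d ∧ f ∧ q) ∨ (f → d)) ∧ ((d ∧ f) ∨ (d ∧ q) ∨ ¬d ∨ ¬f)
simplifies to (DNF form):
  True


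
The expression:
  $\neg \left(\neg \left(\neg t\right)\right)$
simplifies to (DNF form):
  $\neg t$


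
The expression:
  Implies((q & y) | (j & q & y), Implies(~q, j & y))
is always true.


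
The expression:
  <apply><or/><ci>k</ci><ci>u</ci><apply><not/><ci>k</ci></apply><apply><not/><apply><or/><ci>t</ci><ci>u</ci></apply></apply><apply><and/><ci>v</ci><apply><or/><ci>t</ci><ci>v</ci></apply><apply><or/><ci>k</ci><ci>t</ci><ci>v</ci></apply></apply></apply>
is always true.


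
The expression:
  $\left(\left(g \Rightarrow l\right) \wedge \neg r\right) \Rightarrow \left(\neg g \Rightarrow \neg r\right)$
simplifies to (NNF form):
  $\text{True}$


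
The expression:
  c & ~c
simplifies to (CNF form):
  False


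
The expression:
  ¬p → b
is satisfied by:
  {b: True, p: True}
  {b: True, p: False}
  {p: True, b: False}


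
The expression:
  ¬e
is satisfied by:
  {e: False}


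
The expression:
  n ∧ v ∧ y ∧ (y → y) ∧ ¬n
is never true.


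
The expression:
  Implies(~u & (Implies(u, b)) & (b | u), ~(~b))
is always true.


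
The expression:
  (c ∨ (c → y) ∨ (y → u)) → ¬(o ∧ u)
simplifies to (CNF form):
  ¬o ∨ ¬u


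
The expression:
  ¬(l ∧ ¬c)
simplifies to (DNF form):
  c ∨ ¬l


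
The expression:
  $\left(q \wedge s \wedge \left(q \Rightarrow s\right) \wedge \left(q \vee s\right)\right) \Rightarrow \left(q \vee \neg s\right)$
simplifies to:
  $\text{True}$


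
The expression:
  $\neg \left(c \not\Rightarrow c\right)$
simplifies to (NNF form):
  $\text{True}$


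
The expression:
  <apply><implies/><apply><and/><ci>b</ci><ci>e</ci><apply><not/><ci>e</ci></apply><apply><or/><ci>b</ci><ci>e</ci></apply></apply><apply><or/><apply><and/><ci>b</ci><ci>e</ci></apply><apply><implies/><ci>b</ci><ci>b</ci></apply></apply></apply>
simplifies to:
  <true/>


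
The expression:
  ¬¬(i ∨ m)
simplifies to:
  i ∨ m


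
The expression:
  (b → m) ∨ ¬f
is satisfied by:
  {m: True, b: False, f: False}
  {m: False, b: False, f: False}
  {f: True, m: True, b: False}
  {f: True, m: False, b: False}
  {b: True, m: True, f: False}
  {b: True, m: False, f: False}
  {b: True, f: True, m: True}


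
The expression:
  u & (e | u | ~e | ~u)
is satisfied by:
  {u: True}


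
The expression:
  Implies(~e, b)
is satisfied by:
  {b: True, e: True}
  {b: True, e: False}
  {e: True, b: False}


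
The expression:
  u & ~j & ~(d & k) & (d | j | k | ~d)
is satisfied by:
  {u: True, j: False, k: False, d: False}
  {d: True, u: True, j: False, k: False}
  {k: True, u: True, j: False, d: False}


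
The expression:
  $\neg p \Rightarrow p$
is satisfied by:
  {p: True}


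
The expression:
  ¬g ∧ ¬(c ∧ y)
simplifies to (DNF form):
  (¬c ∧ ¬g) ∨ (¬g ∧ ¬y)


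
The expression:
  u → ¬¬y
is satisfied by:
  {y: True, u: False}
  {u: False, y: False}
  {u: True, y: True}


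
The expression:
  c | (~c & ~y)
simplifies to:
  c | ~y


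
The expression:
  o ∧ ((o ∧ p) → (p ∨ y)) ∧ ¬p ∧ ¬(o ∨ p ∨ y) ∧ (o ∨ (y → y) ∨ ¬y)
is never true.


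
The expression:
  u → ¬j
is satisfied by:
  {u: False, j: False}
  {j: True, u: False}
  {u: True, j: False}


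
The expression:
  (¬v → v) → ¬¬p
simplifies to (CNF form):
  p ∨ ¬v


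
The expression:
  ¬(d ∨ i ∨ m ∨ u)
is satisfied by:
  {u: False, i: False, d: False, m: False}


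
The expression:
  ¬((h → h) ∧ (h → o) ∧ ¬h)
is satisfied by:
  {h: True}


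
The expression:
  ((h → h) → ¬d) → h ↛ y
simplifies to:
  d ∨ (h ∧ ¬y)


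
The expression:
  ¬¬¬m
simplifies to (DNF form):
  ¬m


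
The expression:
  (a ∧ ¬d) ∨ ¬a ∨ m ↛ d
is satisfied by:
  {d: False, a: False}
  {a: True, d: False}
  {d: True, a: False}


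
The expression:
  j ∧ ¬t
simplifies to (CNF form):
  j ∧ ¬t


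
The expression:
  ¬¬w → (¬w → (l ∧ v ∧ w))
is always true.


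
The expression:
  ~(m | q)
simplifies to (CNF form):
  ~m & ~q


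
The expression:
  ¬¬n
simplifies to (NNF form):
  n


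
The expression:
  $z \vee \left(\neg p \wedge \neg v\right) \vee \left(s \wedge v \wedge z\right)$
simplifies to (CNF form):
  $\left(z \vee \neg p\right) \wedge \left(z \vee \neg v\right)$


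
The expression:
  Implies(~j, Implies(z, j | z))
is always true.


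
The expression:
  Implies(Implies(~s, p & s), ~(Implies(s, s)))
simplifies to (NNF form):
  ~s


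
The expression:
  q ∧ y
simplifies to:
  q ∧ y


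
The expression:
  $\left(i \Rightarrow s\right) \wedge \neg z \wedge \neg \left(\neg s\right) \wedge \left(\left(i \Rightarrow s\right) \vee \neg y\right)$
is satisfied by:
  {s: True, z: False}


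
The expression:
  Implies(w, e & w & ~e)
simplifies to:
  ~w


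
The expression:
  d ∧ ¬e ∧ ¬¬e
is never true.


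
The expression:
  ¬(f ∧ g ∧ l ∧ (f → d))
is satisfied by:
  {l: False, d: False, g: False, f: False}
  {f: True, l: False, d: False, g: False}
  {g: True, l: False, d: False, f: False}
  {f: True, g: True, l: False, d: False}
  {d: True, f: False, l: False, g: False}
  {f: True, d: True, l: False, g: False}
  {g: True, d: True, f: False, l: False}
  {f: True, g: True, d: True, l: False}
  {l: True, g: False, d: False, f: False}
  {f: True, l: True, g: False, d: False}
  {g: True, l: True, f: False, d: False}
  {f: True, g: True, l: True, d: False}
  {d: True, l: True, g: False, f: False}
  {f: True, d: True, l: True, g: False}
  {g: True, d: True, l: True, f: False}


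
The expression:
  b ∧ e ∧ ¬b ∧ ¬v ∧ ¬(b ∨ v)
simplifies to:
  False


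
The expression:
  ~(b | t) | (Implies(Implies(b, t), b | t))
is always true.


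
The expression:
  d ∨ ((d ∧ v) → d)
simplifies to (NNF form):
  True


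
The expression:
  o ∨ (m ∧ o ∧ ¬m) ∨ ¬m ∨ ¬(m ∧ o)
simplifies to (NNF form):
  True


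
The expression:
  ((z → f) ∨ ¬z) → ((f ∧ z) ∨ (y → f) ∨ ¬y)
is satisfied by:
  {z: True, f: True, y: False}
  {z: True, f: False, y: False}
  {f: True, z: False, y: False}
  {z: False, f: False, y: False}
  {y: True, z: True, f: True}
  {y: True, z: True, f: False}
  {y: True, f: True, z: False}


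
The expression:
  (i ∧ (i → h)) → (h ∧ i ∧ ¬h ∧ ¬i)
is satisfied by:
  {h: False, i: False}
  {i: True, h: False}
  {h: True, i: False}


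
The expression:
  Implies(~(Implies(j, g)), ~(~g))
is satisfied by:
  {g: True, j: False}
  {j: False, g: False}
  {j: True, g: True}


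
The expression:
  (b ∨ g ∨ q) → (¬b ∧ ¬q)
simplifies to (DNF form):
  ¬b ∧ ¬q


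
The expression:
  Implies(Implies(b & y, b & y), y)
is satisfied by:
  {y: True}


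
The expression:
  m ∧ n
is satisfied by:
  {m: True, n: True}


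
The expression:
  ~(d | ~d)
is never true.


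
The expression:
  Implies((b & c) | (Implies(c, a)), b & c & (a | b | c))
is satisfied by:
  {c: True, b: True, a: False}
  {c: True, a: False, b: False}
  {c: True, b: True, a: True}


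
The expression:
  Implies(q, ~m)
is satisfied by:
  {m: False, q: False}
  {q: True, m: False}
  {m: True, q: False}


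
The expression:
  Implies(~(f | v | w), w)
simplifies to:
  f | v | w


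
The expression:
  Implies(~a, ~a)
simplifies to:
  True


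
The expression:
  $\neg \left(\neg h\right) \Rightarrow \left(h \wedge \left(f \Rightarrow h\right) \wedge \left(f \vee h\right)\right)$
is always true.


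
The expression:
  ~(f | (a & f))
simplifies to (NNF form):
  ~f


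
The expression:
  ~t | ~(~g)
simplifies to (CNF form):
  g | ~t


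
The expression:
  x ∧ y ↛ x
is never true.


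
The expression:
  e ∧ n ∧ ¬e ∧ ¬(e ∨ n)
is never true.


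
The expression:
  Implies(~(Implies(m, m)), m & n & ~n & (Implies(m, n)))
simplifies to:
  True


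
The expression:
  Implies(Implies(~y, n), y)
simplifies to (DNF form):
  y | ~n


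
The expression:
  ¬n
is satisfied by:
  {n: False}


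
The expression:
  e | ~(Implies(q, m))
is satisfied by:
  {e: True, q: True, m: False}
  {e: True, q: False, m: False}
  {e: True, m: True, q: True}
  {e: True, m: True, q: False}
  {q: True, m: False, e: False}


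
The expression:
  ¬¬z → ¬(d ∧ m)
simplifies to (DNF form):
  ¬d ∨ ¬m ∨ ¬z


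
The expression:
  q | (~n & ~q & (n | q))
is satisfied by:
  {q: True}


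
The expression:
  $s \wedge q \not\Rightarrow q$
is never true.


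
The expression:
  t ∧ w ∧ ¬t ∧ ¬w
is never true.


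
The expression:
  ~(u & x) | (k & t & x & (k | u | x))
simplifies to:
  ~u | ~x | (k & t)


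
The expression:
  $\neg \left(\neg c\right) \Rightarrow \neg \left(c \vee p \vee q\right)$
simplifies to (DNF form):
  $\neg c$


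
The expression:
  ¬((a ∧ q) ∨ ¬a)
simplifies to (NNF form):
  a ∧ ¬q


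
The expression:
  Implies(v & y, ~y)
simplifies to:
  ~v | ~y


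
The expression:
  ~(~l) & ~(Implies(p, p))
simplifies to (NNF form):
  False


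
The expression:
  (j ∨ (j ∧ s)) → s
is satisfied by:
  {s: True, j: False}
  {j: False, s: False}
  {j: True, s: True}


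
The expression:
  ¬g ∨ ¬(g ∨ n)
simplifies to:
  ¬g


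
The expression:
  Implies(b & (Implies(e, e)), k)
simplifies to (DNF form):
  k | ~b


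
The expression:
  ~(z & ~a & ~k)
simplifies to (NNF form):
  a | k | ~z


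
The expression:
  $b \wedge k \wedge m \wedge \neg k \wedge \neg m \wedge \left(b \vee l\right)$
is never true.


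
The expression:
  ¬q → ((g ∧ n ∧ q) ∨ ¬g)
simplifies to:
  q ∨ ¬g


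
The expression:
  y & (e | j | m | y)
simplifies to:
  y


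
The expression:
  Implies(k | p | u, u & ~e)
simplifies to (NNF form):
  (u | ~k) & (u | ~p) & (~e | ~u)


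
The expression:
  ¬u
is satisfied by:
  {u: False}


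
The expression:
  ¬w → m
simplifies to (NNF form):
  m ∨ w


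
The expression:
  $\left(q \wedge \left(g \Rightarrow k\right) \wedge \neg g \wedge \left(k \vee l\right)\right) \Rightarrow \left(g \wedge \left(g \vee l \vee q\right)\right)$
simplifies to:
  $g \vee \left(\neg k \wedge \neg l\right) \vee \neg q$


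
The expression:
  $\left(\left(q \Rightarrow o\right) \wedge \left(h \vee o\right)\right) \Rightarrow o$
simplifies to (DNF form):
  $o \vee q \vee \neg h$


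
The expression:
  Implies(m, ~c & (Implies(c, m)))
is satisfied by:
  {m: False, c: False}
  {c: True, m: False}
  {m: True, c: False}


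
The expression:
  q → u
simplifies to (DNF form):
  u ∨ ¬q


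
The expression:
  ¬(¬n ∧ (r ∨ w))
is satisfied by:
  {n: True, r: False, w: False}
  {n: True, w: True, r: False}
  {n: True, r: True, w: False}
  {n: True, w: True, r: True}
  {w: False, r: False, n: False}


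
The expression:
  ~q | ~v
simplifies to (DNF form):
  ~q | ~v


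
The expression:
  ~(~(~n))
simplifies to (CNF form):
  ~n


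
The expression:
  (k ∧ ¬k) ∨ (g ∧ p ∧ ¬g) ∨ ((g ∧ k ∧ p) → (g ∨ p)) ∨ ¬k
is always true.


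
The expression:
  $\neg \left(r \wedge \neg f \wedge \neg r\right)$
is always true.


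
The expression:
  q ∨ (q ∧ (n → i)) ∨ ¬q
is always true.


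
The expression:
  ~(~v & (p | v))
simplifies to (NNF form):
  v | ~p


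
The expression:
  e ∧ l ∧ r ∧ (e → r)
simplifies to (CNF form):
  e ∧ l ∧ r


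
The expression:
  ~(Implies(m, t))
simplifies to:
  m & ~t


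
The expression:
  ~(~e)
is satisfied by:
  {e: True}


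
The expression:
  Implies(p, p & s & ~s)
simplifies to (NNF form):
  ~p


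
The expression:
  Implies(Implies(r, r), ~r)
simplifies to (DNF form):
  ~r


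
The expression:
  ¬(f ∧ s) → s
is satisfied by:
  {s: True}


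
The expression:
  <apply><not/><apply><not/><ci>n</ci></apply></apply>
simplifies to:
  <ci>n</ci>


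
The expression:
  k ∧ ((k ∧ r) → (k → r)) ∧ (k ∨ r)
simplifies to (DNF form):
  k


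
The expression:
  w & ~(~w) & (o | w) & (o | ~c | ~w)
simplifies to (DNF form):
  (o & w) | (w & ~c)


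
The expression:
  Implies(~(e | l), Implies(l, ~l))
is always true.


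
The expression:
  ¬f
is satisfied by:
  {f: False}


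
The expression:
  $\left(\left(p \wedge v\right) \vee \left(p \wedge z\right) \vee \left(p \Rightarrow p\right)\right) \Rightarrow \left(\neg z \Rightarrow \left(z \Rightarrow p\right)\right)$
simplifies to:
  $\text{True}$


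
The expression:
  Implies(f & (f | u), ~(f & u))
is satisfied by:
  {u: False, f: False}
  {f: True, u: False}
  {u: True, f: False}


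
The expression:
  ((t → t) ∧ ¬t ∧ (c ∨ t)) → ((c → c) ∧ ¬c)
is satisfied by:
  {t: True, c: False}
  {c: False, t: False}
  {c: True, t: True}


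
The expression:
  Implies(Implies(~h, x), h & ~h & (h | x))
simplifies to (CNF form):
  ~h & ~x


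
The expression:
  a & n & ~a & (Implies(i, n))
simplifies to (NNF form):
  False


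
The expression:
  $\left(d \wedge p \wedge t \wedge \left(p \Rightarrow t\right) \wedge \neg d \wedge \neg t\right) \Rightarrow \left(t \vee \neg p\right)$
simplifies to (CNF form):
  $\text{True}$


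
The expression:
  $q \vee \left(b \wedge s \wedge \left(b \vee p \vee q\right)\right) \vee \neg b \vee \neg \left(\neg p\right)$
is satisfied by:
  {s: True, q: True, p: True, b: False}
  {s: True, q: True, p: False, b: False}
  {s: True, p: True, q: False, b: False}
  {s: True, p: False, q: False, b: False}
  {q: True, p: True, s: False, b: False}
  {q: True, s: False, p: False, b: False}
  {q: False, p: True, s: False, b: False}
  {q: False, s: False, p: False, b: False}
  {s: True, b: True, q: True, p: True}
  {s: True, b: True, q: True, p: False}
  {s: True, b: True, p: True, q: False}
  {s: True, b: True, p: False, q: False}
  {b: True, q: True, p: True, s: False}
  {b: True, q: True, p: False, s: False}
  {b: True, p: True, q: False, s: False}


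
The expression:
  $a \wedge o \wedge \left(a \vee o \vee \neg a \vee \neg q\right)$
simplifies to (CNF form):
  $a \wedge o$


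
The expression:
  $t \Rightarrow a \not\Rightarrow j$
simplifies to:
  $\left(a \wedge \neg j\right) \vee \neg t$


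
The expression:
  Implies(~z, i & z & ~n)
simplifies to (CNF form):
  z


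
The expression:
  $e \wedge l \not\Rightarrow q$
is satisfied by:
  {e: True, l: True, q: False}


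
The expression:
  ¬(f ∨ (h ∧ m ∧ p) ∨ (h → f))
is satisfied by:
  {h: True, f: False, p: False, m: False}
  {h: True, m: True, f: False, p: False}
  {h: True, p: True, f: False, m: False}


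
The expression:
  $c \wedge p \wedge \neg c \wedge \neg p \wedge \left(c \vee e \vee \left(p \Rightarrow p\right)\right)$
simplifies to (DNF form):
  $\text{False}$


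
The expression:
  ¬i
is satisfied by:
  {i: False}


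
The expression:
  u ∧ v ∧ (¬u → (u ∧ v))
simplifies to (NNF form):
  u ∧ v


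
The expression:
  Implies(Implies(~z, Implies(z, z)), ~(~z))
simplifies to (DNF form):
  z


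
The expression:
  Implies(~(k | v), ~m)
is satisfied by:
  {k: True, v: True, m: False}
  {k: True, m: False, v: False}
  {v: True, m: False, k: False}
  {v: False, m: False, k: False}
  {k: True, v: True, m: True}
  {k: True, m: True, v: False}
  {v: True, m: True, k: False}


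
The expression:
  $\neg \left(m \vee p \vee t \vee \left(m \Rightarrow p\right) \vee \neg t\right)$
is never true.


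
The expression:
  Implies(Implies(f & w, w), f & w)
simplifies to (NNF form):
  f & w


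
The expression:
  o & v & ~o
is never true.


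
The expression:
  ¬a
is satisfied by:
  {a: False}


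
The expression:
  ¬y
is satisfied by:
  {y: False}


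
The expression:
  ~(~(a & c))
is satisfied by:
  {a: True, c: True}


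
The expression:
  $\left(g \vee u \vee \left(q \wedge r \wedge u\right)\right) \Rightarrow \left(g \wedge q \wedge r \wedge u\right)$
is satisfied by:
  {q: True, r: True, g: False, u: False}
  {q: True, r: False, g: False, u: False}
  {r: True, q: False, g: False, u: False}
  {q: False, r: False, g: False, u: False}
  {q: True, u: True, g: True, r: True}


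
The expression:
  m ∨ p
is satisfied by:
  {m: True, p: True}
  {m: True, p: False}
  {p: True, m: False}


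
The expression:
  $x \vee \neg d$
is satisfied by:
  {x: True, d: False}
  {d: False, x: False}
  {d: True, x: True}


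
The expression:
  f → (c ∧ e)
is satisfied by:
  {c: True, e: True, f: False}
  {c: True, e: False, f: False}
  {e: True, c: False, f: False}
  {c: False, e: False, f: False}
  {f: True, c: True, e: True}


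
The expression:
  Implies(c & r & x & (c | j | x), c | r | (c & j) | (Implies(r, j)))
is always true.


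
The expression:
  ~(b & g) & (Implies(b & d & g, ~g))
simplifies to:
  ~b | ~g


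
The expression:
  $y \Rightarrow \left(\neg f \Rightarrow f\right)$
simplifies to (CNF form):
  $f \vee \neg y$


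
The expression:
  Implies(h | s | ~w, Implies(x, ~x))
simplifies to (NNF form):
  ~x | (w & ~h & ~s)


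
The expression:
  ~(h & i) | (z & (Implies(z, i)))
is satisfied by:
  {z: True, h: False, i: False}
  {h: False, i: False, z: False}
  {i: True, z: True, h: False}
  {i: True, h: False, z: False}
  {z: True, h: True, i: False}
  {h: True, z: False, i: False}
  {i: True, h: True, z: True}


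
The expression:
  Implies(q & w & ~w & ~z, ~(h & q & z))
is always true.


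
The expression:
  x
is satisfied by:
  {x: True}


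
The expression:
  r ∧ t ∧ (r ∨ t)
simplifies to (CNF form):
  r ∧ t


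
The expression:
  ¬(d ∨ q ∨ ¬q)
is never true.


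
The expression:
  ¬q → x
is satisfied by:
  {x: True, q: True}
  {x: True, q: False}
  {q: True, x: False}


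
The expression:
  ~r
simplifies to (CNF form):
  ~r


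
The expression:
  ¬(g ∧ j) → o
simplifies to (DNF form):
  o ∨ (g ∧ j)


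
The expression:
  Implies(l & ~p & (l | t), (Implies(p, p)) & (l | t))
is always true.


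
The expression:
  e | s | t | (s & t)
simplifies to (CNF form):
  e | s | t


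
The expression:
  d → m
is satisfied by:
  {m: True, d: False}
  {d: False, m: False}
  {d: True, m: True}


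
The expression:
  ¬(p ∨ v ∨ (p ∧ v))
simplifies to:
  ¬p ∧ ¬v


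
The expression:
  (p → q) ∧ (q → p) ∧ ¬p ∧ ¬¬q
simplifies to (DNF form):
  False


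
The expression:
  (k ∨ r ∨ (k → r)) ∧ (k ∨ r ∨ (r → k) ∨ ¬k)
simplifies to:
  True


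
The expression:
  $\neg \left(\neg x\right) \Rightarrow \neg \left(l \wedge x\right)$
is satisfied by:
  {l: False, x: False}
  {x: True, l: False}
  {l: True, x: False}


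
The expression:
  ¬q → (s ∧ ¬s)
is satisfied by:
  {q: True}


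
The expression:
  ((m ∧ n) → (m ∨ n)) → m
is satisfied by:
  {m: True}


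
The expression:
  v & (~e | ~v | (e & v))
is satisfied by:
  {v: True}


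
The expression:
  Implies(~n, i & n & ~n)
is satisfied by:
  {n: True}


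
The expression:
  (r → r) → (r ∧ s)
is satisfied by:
  {r: True, s: True}


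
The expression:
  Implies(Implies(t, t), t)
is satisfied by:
  {t: True}


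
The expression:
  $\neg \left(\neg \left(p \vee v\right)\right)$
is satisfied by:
  {v: True, p: True}
  {v: True, p: False}
  {p: True, v: False}


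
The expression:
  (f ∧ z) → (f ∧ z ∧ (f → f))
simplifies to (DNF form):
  True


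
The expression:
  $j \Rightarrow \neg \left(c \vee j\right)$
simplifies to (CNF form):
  $\neg j$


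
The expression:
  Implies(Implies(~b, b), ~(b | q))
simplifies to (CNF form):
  ~b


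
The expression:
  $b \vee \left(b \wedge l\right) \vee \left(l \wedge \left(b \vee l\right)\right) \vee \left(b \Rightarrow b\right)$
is always true.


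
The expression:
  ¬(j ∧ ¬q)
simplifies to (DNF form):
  q ∨ ¬j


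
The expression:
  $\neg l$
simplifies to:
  $\neg l$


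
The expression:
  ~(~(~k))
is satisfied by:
  {k: False}


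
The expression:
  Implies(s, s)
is always true.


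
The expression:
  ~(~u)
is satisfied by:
  {u: True}


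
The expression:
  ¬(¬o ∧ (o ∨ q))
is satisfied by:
  {o: True, q: False}
  {q: False, o: False}
  {q: True, o: True}


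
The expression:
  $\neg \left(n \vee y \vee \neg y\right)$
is never true.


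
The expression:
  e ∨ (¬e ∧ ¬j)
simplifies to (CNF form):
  e ∨ ¬j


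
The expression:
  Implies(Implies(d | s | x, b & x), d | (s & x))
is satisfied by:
  {d: True, s: True, x: True, b: False}
  {d: True, s: True, x: False, b: False}
  {b: True, d: True, s: True, x: True}
  {b: True, d: True, s: True, x: False}
  {d: True, x: True, s: False, b: False}
  {d: True, x: False, s: False, b: False}
  {d: True, b: True, x: True, s: False}
  {d: True, b: True, x: False, s: False}
  {s: True, x: True, d: False, b: False}
  {s: True, d: False, x: False, b: False}
  {b: True, s: True, x: True, d: False}
  {b: True, s: True, d: False, x: False}
  {x: True, d: False, s: False, b: False}


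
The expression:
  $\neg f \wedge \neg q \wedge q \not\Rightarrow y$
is never true.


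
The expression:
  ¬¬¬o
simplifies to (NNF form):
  ¬o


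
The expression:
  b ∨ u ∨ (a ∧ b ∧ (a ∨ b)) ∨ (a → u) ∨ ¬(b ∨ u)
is always true.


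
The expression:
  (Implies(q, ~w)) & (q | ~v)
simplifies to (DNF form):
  (q & ~w) | (~q & ~v)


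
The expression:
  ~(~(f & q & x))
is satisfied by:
  {f: True, x: True, q: True}


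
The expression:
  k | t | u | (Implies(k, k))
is always true.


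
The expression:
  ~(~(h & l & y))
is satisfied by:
  {h: True, y: True, l: True}


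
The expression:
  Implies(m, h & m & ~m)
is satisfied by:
  {m: False}
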